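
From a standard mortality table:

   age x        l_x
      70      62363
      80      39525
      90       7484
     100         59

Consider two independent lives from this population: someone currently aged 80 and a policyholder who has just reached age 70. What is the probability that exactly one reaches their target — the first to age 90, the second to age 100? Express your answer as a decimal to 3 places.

p₁ = l_90/l_80 = 7484/39525 = 0.189349; p₂ = l_100/l_70 = 59/62363 = 0.000946.
P(exactly one) = p₁(1−p₂) + (1−p₁)p₂ = 0.189170 + 0.000767 = 0.189937.

0.190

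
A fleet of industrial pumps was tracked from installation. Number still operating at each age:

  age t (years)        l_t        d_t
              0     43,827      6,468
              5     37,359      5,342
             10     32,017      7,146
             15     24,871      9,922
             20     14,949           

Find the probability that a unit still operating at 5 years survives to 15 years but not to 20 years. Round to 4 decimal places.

0.2656

This is the probability of reaching 15 but not 20, conditional on being operational at 5: (l_15 − l_20) / l_5.
= (24,871 − 14,949) / 37,359 = 9,922 / 37,359 = 0.265585.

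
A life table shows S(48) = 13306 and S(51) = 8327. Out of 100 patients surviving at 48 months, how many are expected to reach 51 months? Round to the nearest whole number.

The relevant probability is 8327/13306 = 0.625808.
Expected number = 100 × 0.625808 = 63.

63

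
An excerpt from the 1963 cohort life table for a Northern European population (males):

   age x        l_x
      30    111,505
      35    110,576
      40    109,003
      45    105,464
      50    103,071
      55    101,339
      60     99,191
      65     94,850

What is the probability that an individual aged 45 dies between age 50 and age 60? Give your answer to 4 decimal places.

0.0368

We want 5|10q45 = (l_50 − l_60)/l_45.
This is the probability of reaching 50 but not 60, conditional on being alive at 45: (l_50 − l_60) / l_45.
= (103,071 − 99,191) / 105,464 = 3,880 / 105,464 = 0.036790.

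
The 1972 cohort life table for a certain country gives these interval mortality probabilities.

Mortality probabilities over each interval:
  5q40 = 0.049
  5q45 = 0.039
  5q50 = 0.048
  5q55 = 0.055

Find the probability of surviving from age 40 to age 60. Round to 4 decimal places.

0.8222

Chaining the interval survival probabilities: (1 − 0.049) × (1 − 0.039) × (1 − 0.048) × (1 − 0.055).
= 0.951 × 0.961 × 0.952 × 0.945 = 0.822191.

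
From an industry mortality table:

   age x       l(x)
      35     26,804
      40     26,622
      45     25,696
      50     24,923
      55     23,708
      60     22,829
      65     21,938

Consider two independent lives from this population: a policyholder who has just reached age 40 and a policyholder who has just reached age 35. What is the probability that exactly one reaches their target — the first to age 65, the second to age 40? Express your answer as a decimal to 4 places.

0.1803

p₁ = l(65)/l(40) = 21,938/26,622 = 0.824055; p₂ = l(40)/l(35) = 26,622/26,804 = 0.993210.
P(exactly one) = p₁(1−p₂) + (1−p₁)p₂ = 0.005595 + 0.174750 = 0.180346.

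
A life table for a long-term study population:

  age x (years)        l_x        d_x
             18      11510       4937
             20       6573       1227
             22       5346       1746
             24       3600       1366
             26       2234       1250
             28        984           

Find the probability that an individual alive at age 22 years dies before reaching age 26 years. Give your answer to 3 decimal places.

P(die before 26 | alive at 22) = 1 − l_26/l_22 = 1 − 2234/5346 = (3112)/5346 = 0.582117.

0.582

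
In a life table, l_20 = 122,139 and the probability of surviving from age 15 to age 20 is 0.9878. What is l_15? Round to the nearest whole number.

l_15 = l_20 / p = 122,139 / 0.9878 = 123647.

123647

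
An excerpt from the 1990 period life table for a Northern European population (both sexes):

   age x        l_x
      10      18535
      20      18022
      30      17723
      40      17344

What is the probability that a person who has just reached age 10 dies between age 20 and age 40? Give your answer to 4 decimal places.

0.0366

We want 10|20q10 = (l_20 − l_40)/l_10.
This is the probability of reaching 20 but not 40, conditional on being alive at 10: (l_20 − l_40) / l_10.
= (18022 − 17344) / 18535 = 678 / 18535 = 0.036579.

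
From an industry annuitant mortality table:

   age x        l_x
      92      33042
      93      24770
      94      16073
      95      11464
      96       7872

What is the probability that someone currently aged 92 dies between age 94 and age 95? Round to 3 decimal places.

We want 2|1q92 = (l_94 − l_95)/l_92.
This is the probability of reaching 94 but not 95, conditional on being alive at 92: (l_94 − l_95) / l_92.
= (16073 − 11464) / 33042 = 4609 / 33042 = 0.139489.

0.139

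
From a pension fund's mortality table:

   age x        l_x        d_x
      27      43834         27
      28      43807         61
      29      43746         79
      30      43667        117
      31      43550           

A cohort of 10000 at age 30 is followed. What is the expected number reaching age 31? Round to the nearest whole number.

The relevant probability is 43550/43667 = 0.997321.
Expected number = 10000 × 0.997321 = 9973.

9973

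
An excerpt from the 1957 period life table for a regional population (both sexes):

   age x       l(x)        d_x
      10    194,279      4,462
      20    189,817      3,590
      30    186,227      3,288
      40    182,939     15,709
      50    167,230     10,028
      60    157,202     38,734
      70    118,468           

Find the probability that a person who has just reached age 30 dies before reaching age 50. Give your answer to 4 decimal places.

P(die before 50 | alive at 30) = 1 − l(50)/l(30) = 1 − 167,230/186,227 = (18,997)/186,227 = 0.102010.

0.1020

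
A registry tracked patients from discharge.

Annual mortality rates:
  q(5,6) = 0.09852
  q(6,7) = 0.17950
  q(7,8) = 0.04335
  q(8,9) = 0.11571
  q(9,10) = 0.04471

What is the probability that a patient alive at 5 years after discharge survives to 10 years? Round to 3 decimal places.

P(survive 5→10) = (1 − 0.09852) × (1 − 0.17950) × (1 − 0.04335) × (1 − 0.11571) × (1 − 0.04471).
= 0.90148 × 0.82050 × 0.95665 × 0.88429 × 0.95529 = 0.597747.

0.598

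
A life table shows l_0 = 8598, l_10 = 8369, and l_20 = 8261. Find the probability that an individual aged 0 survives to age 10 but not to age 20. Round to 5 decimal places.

0.01256

We want 10|10q0 = (l_10 − l_20)/l_0.
This is the probability of reaching 10 but not 20, conditional on being alive at 0: (l_10 − l_20) / l_0.
= (8369 − 8261) / 8598 = 108 / 8598 = 0.012561.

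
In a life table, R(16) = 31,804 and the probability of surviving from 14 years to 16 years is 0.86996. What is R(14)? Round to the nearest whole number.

R(14) = R(16) / p = 31,804 / 0.86996 = 36558.

36558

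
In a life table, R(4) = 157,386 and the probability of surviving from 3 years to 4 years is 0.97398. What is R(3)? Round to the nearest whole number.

161591

R(3) = R(4) / p = 157,386 / 0.97398 = 161591.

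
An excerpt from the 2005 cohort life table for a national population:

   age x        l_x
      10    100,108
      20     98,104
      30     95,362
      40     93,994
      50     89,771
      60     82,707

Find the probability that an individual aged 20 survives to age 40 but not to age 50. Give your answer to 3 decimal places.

This is the probability of reaching 40 but not 50, conditional on being alive at 20: (l_40 − l_50) / l_20.
= (93,994 − 89,771) / 98,104 = 4,223 / 98,104 = 0.043046.

0.043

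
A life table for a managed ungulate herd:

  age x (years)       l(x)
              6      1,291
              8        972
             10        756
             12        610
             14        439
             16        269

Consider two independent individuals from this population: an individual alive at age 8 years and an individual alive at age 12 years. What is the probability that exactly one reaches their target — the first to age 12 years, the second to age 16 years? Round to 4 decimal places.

0.5151

p₁ = l(12)/l(8) = 610/972 = 0.627572; p₂ = l(16)/l(12) = 269/610 = 0.440984.
P(exactly one) = p₁(1−p₂) + (1−p₁)p₂ = 0.350823 + 0.164235 = 0.515058.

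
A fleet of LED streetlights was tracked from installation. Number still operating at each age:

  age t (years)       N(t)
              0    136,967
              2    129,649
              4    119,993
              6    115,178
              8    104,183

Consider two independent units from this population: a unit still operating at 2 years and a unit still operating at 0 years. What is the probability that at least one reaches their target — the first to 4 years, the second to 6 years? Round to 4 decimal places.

0.9882

p₁ = N(4)/N(2) = 119,993/129,649 = 0.925522; p₂ = N(6)/N(0) = 115,178/136,967 = 0.840918.
P(at least one) = 1 − (1−p₁)(1−p₂) = 1 − 0.074478 × 0.159082 = 0.988152.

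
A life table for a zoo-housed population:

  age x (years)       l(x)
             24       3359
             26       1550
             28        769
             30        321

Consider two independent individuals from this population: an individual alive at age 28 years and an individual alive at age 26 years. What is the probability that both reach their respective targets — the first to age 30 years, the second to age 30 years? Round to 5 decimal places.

0.08645

p₁ = l(30)/l(28) = 321/769 = 0.417425; p₂ = l(30)/l(26) = 321/1550 = 0.207097.
P(both) = p₁ × p₂ = 0.417425 × 0.207097 = 0.086447.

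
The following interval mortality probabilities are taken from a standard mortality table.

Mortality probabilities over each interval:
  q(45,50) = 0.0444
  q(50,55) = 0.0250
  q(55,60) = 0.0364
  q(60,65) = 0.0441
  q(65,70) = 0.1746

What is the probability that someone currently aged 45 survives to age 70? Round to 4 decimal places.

0.7084

P(survive 45→70) = (1 − 0.0444) × (1 − 0.0250) × (1 − 0.0364) × (1 − 0.0441) × (1 − 0.1746).
= 0.9556 × 0.9750 × 0.9636 × 0.9559 × 0.8254 = 0.708361.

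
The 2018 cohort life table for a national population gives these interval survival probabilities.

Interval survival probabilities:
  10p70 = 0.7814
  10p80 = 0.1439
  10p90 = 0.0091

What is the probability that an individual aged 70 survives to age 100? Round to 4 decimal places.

Survival from 70 to 100 is the product of surviving each interval: 0.7814 × 0.1439 × 0.0091.
= 0.001023.

0.0010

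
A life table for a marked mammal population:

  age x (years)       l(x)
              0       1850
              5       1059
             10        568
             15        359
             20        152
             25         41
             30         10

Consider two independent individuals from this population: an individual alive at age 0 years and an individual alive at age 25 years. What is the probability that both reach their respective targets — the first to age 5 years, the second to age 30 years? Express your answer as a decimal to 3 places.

p₁ = l(5)/l(0) = 1059/1850 = 0.572432; p₂ = l(30)/l(25) = 10/41 = 0.243902.
P(both) = p₁ × p₂ = 0.572432 × 0.243902 = 0.139617.

0.140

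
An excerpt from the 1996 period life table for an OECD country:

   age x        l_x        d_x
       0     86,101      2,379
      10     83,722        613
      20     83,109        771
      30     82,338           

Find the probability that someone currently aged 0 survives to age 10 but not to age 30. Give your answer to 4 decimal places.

0.0161

This is the probability of reaching 10 but not 30, conditional on being alive at 0: (l_10 − l_30) / l_0.
= (83,722 − 82,338) / 86,101 = 1,384 / 86,101 = 0.016074.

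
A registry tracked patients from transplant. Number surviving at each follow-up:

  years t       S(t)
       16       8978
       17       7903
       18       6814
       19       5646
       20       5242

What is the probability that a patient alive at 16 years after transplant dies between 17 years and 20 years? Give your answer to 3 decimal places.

This is the probability of reaching 17 but not 20, conditional on being alive at 16: (S(17) − S(20)) / S(16).
= (7903 − 5242) / 8978 = 2661 / 8978 = 0.296391.

0.296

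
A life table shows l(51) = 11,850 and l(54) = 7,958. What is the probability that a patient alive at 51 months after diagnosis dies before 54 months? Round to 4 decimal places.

P(die before 54 | alive at 51) = 1 − l(54)/l(51) = 1 − 7,958/11,850 = (3,892)/11,850 = 0.328439.

0.3284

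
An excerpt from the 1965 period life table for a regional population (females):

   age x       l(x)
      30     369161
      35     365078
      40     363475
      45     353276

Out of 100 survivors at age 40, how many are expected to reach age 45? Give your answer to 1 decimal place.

97.2

The relevant probability is 353276/363475 = 0.971940.
Expected number = 100 × 0.971940 = 97.2.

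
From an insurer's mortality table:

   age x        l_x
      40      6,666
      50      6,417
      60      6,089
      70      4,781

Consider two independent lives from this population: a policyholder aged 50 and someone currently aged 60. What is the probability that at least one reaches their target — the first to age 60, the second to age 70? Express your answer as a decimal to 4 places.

p₁ = l_60/l_50 = 6,089/6,417 = 0.948886; p₂ = l_70/l_60 = 4,781/6,089 = 0.785186.
P(at least one) = 1 − (1−p₁)(1−p₂) = 1 − 0.051114 × 0.214814 = 0.989020.

0.9890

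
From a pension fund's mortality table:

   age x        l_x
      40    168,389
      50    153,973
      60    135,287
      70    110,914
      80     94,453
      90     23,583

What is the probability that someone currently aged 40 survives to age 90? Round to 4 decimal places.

The conditional survival probability is l_90/l_40 = 23,583/168,389 = 0.140051.

0.1401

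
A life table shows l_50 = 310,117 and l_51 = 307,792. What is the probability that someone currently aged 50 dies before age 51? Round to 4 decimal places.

P(die before 51 | alive at 50) = 1 − l_51/l_50 = 1 − 307,792/310,117 = (2,325)/310,117 = 0.007497.

0.0075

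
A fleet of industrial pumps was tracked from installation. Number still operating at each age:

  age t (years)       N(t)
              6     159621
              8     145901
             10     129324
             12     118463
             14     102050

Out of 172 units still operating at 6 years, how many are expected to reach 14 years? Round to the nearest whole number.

The relevant probability is 102050/159621 = 0.639327.
Expected number = 172 × 0.639327 = 110.

110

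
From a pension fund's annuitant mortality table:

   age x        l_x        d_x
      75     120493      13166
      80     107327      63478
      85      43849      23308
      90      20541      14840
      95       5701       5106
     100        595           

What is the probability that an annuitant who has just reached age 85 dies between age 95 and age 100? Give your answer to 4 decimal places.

0.1164

This is the probability of reaching 95 but not 100, conditional on being alive at 85: (l_95 − l_100) / l_85.
= (5701 − 595) / 43849 = 5106 / 43849 = 0.116445.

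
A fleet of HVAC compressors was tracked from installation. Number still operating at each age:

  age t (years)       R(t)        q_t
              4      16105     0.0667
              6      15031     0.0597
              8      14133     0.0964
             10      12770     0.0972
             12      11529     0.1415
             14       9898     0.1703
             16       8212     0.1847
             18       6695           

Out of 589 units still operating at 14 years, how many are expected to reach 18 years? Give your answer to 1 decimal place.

398.4

The relevant probability is 6695/9898 = 0.676399.
Expected number = 589 × 0.676399 = 398.4.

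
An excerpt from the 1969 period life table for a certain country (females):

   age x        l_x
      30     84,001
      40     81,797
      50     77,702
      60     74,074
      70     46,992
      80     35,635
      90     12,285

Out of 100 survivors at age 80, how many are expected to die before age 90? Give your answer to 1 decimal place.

65.5

The relevant probability is 1 − 12,285/35,635 = 0.655255.
Expected number = 100 × 0.655255 = 65.5.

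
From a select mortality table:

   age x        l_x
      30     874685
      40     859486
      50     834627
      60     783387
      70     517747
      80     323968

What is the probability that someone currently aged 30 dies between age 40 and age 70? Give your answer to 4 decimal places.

We want 10|30q30 = (l_40 − l_70)/l_30.
This is the probability of reaching 40 but not 70, conditional on being alive at 30: (l_40 − l_70) / l_30.
= (859486 − 517747) / 874685 = 341739 / 874685 = 0.390700.

0.3907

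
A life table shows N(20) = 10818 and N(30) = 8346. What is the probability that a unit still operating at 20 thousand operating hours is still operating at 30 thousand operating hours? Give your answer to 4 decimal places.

The conditional survival probability is N(30)/N(20) = 8346/10818 = 0.771492.

0.7715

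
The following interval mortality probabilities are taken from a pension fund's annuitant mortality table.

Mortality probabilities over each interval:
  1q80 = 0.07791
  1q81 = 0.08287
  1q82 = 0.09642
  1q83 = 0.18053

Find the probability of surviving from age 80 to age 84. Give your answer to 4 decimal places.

0.6262

The overall survival probability is (1 − 0.07791) × (1 − 0.08287) × (1 − 0.09642) × (1 − 0.18053).
= 0.92209 × 0.91713 × 0.90358 × 0.81947 = 0.626187.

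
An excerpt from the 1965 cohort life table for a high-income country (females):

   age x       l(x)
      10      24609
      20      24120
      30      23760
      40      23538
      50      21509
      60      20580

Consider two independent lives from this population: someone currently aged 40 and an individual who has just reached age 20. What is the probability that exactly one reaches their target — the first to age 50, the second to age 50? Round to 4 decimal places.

p₁ = l(50)/l(40) = 21509/23538 = 0.913799; p₂ = l(50)/l(20) = 21509/24120 = 0.891750.
P(exactly one) = p₁(1−p₂) + (1−p₁)p₂ = 0.098919 + 0.076870 = 0.175788.

0.1758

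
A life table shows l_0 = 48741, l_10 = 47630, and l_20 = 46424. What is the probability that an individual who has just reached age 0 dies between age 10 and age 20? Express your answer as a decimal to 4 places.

0.0247

We want 10|10q0 = (l_10 − l_20)/l_0.
This is the probability of reaching 10 but not 20, conditional on being alive at 0: (l_10 − l_20) / l_0.
= (47630 − 46424) / 48741 = 1206 / 48741 = 0.024743.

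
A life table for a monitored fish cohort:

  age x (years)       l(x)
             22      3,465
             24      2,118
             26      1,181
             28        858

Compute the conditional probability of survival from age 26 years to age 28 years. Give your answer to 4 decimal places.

0.7265

The conditional survival probability is l(28)/l(26) = 858/1,181 = 0.726503.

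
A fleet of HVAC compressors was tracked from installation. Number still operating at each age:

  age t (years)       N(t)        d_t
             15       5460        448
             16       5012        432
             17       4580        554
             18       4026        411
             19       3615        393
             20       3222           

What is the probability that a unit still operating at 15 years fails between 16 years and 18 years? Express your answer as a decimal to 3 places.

This is the probability of reaching 16 but not 18, conditional on being operational at 15: (N(16) − N(18)) / N(15).
= (5012 − 4026) / 5460 = 986 / 5460 = 0.180586.

0.181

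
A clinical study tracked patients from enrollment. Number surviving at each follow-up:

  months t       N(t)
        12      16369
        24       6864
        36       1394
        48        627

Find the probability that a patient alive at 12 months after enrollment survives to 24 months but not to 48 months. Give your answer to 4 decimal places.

0.3810

This is the probability of reaching 24 but not 48, conditional on being alive at 12: (N(24) − N(48)) / N(12).
= (6864 − 627) / 16369 = 6237 / 16369 = 0.381025.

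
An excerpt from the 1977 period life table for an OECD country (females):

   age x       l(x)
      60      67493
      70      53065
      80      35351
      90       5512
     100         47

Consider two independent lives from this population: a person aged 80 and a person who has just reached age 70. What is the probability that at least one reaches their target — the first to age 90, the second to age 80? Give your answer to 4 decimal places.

0.7182

p₁ = l(90)/l(80) = 5512/35351 = 0.155922; p₂ = l(80)/l(70) = 35351/53065 = 0.666183.
P(at least one) = 1 − (1−p₁)(1−p₂) = 1 − 0.844078 × 0.333817 = 0.718232.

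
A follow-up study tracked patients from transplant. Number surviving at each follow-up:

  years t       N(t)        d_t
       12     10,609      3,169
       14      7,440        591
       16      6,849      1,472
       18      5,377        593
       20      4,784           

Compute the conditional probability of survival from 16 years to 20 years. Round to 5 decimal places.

0.69850

The conditional survival probability is N(20)/N(16) = 4,784/6,849 = 0.698496.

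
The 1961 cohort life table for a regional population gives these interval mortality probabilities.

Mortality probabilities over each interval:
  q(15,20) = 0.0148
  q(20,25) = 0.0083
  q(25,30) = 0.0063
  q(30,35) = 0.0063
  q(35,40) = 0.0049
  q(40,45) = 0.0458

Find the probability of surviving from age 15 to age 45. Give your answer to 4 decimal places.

0.9161

Chaining the interval survival probabilities: (1 − 0.0148) × (1 − 0.0083) × (1 − 0.0063) × (1 − 0.0063) × (1 − 0.0049) × (1 − 0.0458).
= 0.9852 × 0.9917 × 0.9937 × 0.9937 × 0.9951 × 0.9542 = 0.916055.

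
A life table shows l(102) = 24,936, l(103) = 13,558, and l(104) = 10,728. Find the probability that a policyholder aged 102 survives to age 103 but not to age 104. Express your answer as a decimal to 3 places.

0.113

This is the probability of reaching 103 but not 104, conditional on being alive at 102: (l(103) − l(104)) / l(102).
= (13,558 − 10,728) / 24,936 = 2,830 / 24,936 = 0.113491.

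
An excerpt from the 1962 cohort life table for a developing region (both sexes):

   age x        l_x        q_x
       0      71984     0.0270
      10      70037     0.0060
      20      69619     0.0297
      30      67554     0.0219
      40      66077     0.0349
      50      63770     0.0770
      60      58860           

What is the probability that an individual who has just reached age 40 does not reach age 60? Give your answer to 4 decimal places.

0.1092

P(die before 60 | alive at 40) = 1 − l_60/l_40 = 1 − 58860/66077 = (7217)/66077 = 0.109221.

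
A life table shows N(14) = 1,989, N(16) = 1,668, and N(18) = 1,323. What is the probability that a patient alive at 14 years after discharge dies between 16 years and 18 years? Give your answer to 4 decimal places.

This is the probability of reaching 16 but not 18, conditional on being alive at 14: (N(16) − N(18)) / N(14).
= (1,668 − 1,323) / 1,989 = 345 / 1,989 = 0.173454.

0.1735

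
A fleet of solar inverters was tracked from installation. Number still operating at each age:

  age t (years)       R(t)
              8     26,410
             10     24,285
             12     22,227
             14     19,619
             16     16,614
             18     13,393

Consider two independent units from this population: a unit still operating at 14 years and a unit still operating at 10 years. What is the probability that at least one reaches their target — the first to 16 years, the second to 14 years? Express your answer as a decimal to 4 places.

0.9706

p₁ = R(16)/R(14) = 16,614/19,619 = 0.846832; p₂ = R(14)/R(10) = 19,619/24,285 = 0.807865.
P(at least one) = 1 − (1−p₁)(1−p₂) = 1 − 0.153168 × 0.192135 = 0.970571.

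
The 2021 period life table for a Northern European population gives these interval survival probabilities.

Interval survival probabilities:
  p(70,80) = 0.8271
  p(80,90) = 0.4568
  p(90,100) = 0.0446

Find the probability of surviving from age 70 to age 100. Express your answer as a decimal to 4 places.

The overall survival probability is 0.8271 × 0.4568 × 0.0446.
= 0.016851.

0.0169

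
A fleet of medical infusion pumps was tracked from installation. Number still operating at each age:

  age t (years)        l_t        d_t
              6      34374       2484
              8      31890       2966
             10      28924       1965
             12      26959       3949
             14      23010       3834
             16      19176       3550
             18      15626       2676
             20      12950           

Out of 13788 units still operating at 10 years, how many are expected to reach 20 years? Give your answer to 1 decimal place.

The relevant probability is 12950/28924 = 0.447725.
Expected number = 13788 × 0.447725 = 6173.2.

6173.2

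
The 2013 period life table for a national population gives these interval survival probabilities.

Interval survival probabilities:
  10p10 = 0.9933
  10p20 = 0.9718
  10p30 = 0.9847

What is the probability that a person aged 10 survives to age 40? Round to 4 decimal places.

30p10 = 0.9933 × 0.9718 × 0.9847.
= 0.950520.

0.9505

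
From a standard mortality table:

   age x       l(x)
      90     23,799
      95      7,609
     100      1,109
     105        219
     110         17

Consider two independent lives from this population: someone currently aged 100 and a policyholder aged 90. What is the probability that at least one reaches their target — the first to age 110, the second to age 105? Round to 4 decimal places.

p₁ = l(110)/l(100) = 17/1,109 = 0.015329; p₂ = l(105)/l(90) = 219/23,799 = 0.009202.
P(at least one) = 1 − (1−p₁)(1−p₂) = 1 − 0.984671 × 0.990798 = 0.024390.

0.0244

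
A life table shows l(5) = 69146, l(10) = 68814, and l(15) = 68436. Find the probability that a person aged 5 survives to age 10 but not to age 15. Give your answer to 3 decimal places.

0.005

This is the probability of reaching 10 but not 15, conditional on being alive at 5: (l(10) − l(15)) / l(5).
= (68814 − 68436) / 69146 = 378 / 69146 = 0.005467.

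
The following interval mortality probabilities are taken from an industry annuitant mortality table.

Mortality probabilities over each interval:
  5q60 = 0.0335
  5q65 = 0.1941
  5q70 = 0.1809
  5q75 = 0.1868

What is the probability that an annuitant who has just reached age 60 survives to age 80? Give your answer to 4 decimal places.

0.5188

20p60 = (1 − 0.0335) × (1 − 0.1941) × (1 − 0.1809) × (1 − 0.1868).
= 0.9665 × 0.8059 × 0.8191 × 0.8132 = 0.518821.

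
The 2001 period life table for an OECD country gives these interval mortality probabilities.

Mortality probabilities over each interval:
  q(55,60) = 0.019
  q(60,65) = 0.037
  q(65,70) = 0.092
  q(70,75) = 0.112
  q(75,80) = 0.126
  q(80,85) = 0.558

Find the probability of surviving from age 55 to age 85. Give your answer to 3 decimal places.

The overall survival probability is (1 − 0.019) × (1 − 0.037) × (1 − 0.092) × (1 − 0.112) × (1 − 0.126) × (1 − 0.558).
= 0.981 × 0.963 × 0.908 × 0.888 × 0.874 × 0.442 = 0.294258.

0.294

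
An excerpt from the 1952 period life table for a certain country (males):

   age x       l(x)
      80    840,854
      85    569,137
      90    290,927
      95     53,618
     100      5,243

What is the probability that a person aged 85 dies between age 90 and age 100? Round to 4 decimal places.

0.5020

This is the probability of reaching 90 but not 100, conditional on being alive at 85: (l(90) − l(100)) / l(85).
= (290,927 − 5,243) / 569,137 = 285,684 / 569,137 = 0.501960.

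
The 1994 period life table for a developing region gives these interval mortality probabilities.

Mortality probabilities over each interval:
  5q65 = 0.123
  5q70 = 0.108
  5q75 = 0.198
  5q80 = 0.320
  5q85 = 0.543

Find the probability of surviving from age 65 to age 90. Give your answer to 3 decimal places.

0.195

Survival from 65 to 90 is the product of surviving each interval: (1 − 0.123) × (1 − 0.108) × (1 − 0.198) × (1 − 0.320) × (1 − 0.543).
= 0.877 × 0.892 × 0.802 × 0.680 × 0.457 = 0.194968.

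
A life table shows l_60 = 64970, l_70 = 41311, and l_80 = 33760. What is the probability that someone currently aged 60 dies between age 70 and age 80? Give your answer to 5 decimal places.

This is the probability of reaching 70 but not 80, conditional on being alive at 60: (l_70 − l_80) / l_60.
= (41311 − 33760) / 64970 = 7551 / 64970 = 0.116223.

0.11622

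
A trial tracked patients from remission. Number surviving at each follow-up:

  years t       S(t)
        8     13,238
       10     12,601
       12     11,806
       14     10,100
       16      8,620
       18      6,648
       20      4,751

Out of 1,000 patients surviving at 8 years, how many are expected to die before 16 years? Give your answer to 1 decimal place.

The relevant probability is 1 − 8,620/13,238 = 0.348844.
Expected number = 1,000 × 0.348844 = 348.8.

348.8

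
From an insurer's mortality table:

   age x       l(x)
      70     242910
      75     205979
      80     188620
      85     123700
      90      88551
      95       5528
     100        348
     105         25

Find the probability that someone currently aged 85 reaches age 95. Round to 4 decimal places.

The conditional survival probability is l(95)/l(85) = 5528/123700 = 0.044689.

0.0447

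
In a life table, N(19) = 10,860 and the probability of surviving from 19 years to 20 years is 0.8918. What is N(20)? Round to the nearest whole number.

9685

N(20) = N(19) × p = 10,860 × 0.8918 = 9685.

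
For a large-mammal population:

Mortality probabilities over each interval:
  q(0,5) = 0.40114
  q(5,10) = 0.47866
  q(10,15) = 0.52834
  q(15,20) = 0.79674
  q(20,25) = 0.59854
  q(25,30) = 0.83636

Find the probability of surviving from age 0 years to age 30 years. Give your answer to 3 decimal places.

0.002

The overall survival probability is (1 − 0.40114) × (1 − 0.47866) × (1 − 0.52834) × (1 − 0.79674) × (1 − 0.59854) × (1 − 0.83636).
= 0.59886 × 0.52134 × 0.47166 × 0.20326 × 0.40146 × 0.16364 = 0.001966.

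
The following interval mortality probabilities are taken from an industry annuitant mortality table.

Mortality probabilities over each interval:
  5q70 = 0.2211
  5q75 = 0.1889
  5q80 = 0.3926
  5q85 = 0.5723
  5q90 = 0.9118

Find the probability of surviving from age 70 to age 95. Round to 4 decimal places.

Survival from 70 to 95 is the product of surviving each interval: (1 − 0.2211) × (1 − 0.1889) × (1 − 0.3926) × (1 − 0.5723) × (1 − 0.9118).
= 0.7789 × 0.8111 × 0.6074 × 0.4277 × 0.0882 = 0.014476.

0.0145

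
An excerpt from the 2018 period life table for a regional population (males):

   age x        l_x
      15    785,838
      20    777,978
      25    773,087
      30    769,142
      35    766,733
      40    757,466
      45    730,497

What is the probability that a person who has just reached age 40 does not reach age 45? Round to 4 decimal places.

0.0356

P(die before 45 | alive at 40) = 1 − l_45/l_40 = 1 − 730,497/757,466 = (26,969)/757,466 = 0.035604.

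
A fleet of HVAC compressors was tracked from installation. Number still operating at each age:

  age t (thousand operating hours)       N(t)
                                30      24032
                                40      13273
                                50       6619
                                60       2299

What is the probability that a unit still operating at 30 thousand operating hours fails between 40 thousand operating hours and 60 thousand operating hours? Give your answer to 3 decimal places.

0.457

This is the probability of reaching 40 but not 60, conditional on being operational at 30: (N(40) − N(60)) / N(30).
= (13273 − 2299) / 24032 = 10974 / 24032 = 0.456641.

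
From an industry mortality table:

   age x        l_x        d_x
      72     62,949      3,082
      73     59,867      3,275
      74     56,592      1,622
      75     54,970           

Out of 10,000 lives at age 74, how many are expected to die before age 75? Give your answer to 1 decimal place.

286.6

The relevant probability is 1 − 54,970/56,592 = 0.028661.
Expected number = 10,000 × 0.028661 = 286.6.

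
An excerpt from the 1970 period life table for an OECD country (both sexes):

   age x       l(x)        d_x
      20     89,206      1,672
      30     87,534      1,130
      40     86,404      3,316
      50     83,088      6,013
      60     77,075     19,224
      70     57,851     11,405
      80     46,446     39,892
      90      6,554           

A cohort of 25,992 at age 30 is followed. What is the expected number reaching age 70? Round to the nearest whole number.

17178

The relevant probability is 57,851/87,534 = 0.660897.
Expected number = 25,992 × 0.660897 = 17178.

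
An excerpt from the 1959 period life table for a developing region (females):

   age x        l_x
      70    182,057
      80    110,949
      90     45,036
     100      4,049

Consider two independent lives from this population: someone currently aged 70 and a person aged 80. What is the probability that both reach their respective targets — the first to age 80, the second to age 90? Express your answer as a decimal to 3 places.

0.247

p₁ = l_80/l_70 = 110,949/182,057 = 0.609419; p₂ = l_90/l_80 = 45,036/110,949 = 0.405916.
P(both) = p₁ × p₂ = 0.609419 × 0.405916 = 0.247373.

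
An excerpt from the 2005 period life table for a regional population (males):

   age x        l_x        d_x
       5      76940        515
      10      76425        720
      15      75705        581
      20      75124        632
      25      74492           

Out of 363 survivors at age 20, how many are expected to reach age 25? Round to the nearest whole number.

The relevant probability is 74492/75124 = 0.991587.
Expected number = 363 × 0.991587 = 360.

360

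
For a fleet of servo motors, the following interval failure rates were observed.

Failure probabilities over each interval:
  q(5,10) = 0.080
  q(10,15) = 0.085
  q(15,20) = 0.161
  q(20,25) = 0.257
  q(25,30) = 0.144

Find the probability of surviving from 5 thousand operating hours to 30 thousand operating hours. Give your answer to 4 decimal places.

0.4492

Survival from 5 to 30 is the product of surviving each interval: (1 − 0.080) × (1 − 0.085) × (1 − 0.161) × (1 − 0.257) × (1 − 0.144).
= 0.920 × 0.915 × 0.839 × 0.743 × 0.856 = 0.449193.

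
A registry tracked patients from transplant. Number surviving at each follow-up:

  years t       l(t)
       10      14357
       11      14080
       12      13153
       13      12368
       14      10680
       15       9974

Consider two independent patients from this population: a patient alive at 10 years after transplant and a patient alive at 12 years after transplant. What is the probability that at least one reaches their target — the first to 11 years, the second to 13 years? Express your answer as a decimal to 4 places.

p₁ = l(11)/l(10) = 14080/14357 = 0.980706; p₂ = l(13)/l(12) = 12368/13153 = 0.940318.
P(at least one) = 1 − (1−p₁)(1−p₂) = 1 − 0.019294 × 0.059682 = 0.998848.

0.9988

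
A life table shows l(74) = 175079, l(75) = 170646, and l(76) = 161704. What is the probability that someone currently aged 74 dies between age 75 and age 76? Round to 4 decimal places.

This is the probability of reaching 75 but not 76, conditional on being alive at 74: (l(75) − l(76)) / l(74).
= (170646 − 161704) / 175079 = 8942 / 175079 = 0.051074.

0.0511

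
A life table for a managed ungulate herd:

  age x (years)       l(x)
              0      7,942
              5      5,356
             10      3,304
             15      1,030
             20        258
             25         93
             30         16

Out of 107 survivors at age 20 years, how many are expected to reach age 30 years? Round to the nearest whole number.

The relevant probability is 16/258 = 0.062016.
Expected number = 107 × 0.062016 = 7.

7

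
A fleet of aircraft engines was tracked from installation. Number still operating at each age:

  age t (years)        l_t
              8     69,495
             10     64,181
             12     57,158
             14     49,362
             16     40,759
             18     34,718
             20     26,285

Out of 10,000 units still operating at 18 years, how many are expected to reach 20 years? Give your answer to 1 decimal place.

The relevant probability is 26,285/34,718 = 0.757100.
Expected number = 10,000 × 0.757100 = 7571.0.

7571.0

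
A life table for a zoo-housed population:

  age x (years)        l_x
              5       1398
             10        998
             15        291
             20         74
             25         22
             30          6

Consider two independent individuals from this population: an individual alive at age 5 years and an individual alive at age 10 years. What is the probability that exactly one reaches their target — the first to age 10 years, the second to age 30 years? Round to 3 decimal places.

p₁ = l_10/l_5 = 998/1398 = 0.713877; p₂ = l_30/l_10 = 6/998 = 0.006012.
P(exactly one) = p₁(1−p₂) + (1−p₁)p₂ = 0.709585 + 0.001720 = 0.711305.

0.711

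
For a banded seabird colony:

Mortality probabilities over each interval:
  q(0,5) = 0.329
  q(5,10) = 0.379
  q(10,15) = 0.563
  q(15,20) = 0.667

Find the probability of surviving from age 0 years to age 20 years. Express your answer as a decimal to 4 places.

Survival from 0 to 20 is the product of surviving each interval: (1 − 0.329) × (1 − 0.379) × (1 − 0.563) × (1 − 0.667).
= 0.671 × 0.621 × 0.437 × 0.333 = 0.060637.

0.0606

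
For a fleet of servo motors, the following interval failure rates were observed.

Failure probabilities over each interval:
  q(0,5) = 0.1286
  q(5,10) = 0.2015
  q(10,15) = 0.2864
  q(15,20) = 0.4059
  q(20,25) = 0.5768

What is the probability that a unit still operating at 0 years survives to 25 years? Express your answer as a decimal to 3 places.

0.125

Chaining the interval survival probabilities: (1 − 0.1286) × (1 − 0.2015) × (1 − 0.2864) × (1 − 0.4059) × (1 − 0.5768).
= 0.8714 × 0.7985 × 0.7136 × 0.5941 × 0.4232 = 0.124840.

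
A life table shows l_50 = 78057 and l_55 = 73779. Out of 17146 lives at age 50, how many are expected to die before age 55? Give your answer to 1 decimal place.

The relevant probability is 1 − 73779/78057 = 0.054806.
Expected number = 17146 × 0.054806 = 939.7.

939.7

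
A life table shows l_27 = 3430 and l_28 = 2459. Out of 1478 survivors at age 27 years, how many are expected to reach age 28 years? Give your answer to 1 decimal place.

The relevant probability is 2459/3430 = 0.716910.
Expected number = 1478 × 0.716910 = 1059.6.

1059.6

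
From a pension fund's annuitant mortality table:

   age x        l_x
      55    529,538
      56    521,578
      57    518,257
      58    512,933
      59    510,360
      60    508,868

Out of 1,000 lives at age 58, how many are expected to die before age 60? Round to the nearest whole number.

The relevant probability is 1 − 508,868/512,933 = 0.007925.
Expected number = 1,000 × 0.007925 = 8.

8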